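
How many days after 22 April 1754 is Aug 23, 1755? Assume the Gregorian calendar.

Apr 22, 1754 → Apr 22, 1755: 365 days.
Apr 22, 1755 → May 22, 1755: 30 days (April has 30).
May 22, 1755 → Jun 22, 1755: 31 days (May has 31).
Jun 22, 1755 → Jul 22, 1755: 30 days (June has 30).
Jul 22, 1755 → Aug 22, 1755: 31 days (July has 31).
Aug 22, 1755 → Aug 23, 1755: 1 days.
Total: 488 days.

488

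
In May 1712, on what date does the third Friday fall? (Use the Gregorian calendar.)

May 20, 1712

May 1, 1712 is a Sunday.
The first Friday is therefore May 6 (5 days later).
The third Friday is 6 + 2×7 = May 20.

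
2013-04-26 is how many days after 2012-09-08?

230

Sep 8, 2012 → Oct 8, 2012: 30 days (September has 30).
Oct 8, 2012 → Nov 8, 2012: 31 days (October has 31).
Nov 8, 2012 → Dec 8, 2012: 30 days (November has 30).
Dec 8, 2012 → Jan 8, 2013: 31 days (December has 31).
Jan 8, 2013 → Feb 8, 2013: 31 days (January has 31).
Feb 8, 2013 → Mar 8, 2013: 28 days (February has 28).
Mar 8, 2013 → Apr 8, 2013: 31 days (March has 31).
Apr 8, 2013 → Apr 26, 2013: 18 days.
Total: 230 days.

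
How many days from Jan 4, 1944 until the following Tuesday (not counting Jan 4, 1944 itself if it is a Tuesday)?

Jan 4, 1944 is a Tuesday.
From Tuesday to the next Tuesday is 7 days.

7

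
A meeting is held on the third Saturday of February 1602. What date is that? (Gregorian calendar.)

February 1, 1602 is a Friday.
The first Saturday is therefore February 2 (1 days later).
The third Saturday is 2 + 2×7 = February 16.

February 16, 1602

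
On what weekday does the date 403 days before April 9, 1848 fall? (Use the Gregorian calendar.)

Apr 9, 1848 is a Sunday.
403 mod 7 = 4, so 403 days before a Sunday is Sunday − 4 = Wednesday.

Wednesday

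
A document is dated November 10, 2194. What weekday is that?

Doomsday rule: the anchor day for the 2100s is Sunday. For year 94: 94÷12 = 7 r 10, and 10÷4 = 2, so 7+10+2 = 19.
Sunday + 19 ≡ Friday — that's 2194's doomsday.
In November the doomsday date is Nov 7.
Nov 10 is 3 days after Nov 7; 3 mod 7 = 3, so Friday + 3 = Monday.

Monday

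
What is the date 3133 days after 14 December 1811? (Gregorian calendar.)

+366 (one year; includes Feb 29, 1812) → Dec 14, 1812 (2767 left).
+365 (one year) → Dec 14, 1813 (2402 left).
+365 (one year) → Dec 14, 1814 (2037 left).
+365 (one year) → Dec 14, 1815 (1672 left).
+366 (one year; includes Feb 29, 1816) → Dec 14, 1816 (1306 left).
+365 (one year) → Dec 14, 1817 (941 left).
+365 (one year) → Dec 14, 1818 (576 left).
+365 (one year) → Dec 14, 1819 (211 left).
Dec has 31 days: +18 → Jan 1, 1820 (193 left).
Jan has 31 days: +31 → Feb 1, 1820 (162 left).
Feb has 29 days: +29 → Mar 1, 1820 (133 left).
Mar has 31 days: +31 → Apr 1, 1820 (102 left).
Apr has 30 days: +30 → May 1, 1820 (72 left).
May has 31 days: +31 → Jun 1, 1820 (41 left).
Jun has 30 days: +30 → Jul 1, 1820 (11 left).
+11 → Jul 12, 1820.

July 12, 1820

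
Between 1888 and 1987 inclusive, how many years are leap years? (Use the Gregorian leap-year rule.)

Multiples of 4 in [1888,1987]: 25.
Of those, multiples of 100: 1 (not leap unless ÷400).
Multiples of 400: 0.
Leap years = 25 − 1 + 0 = 24.

24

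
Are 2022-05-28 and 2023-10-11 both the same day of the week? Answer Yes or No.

From May 28, 2022 to Oct 11, 2023 is 501 days.
501 mod 7 = 4, so they are different weekdays.
(May 28, 2022 is a Saturday; Oct 11, 2023 is a Wednesday.)

No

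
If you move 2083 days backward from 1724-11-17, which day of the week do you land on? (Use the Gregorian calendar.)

Monday

First find the weekday of Nov 17, 1724. Doomsday rule: the anchor day for the 1700s is Sunday. For year 24: 24÷12 = 2 r 0, and 0÷4 = 0, so 2+0+0 = 2.
Sunday + 2 ≡ Tuesday — that's 1724's doomsday.
In November the doomsday date is Nov 7.
Nov 17 is 10 days after Nov 7; 10 mod 7 = 3, so Tuesday + 3 = Friday.
2083 mod 7 = 4, so 2083 days before a Friday is Friday − 4 = Monday.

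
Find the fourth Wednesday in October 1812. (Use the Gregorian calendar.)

October 1, 1812 is a Thursday.
The first Wednesday is therefore October 7 (6 days later).
The fourth Wednesday is 7 + 3×7 = October 28.

October 28, 1812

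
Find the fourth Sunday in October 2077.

October 24, 2077

October 1, 2077 is a Friday.
The first Sunday is therefore October 3 (2 days later).
The fourth Sunday is 3 + 3×7 = October 24.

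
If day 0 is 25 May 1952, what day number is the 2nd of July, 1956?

May 25, 1952 → May 25, 1953: 365 days.
May 25, 1953 → May 25, 1954: 365 days.
May 25, 1954 → May 25, 1955: 365 days.
May 25, 1955 → May 25, 1956: 366 days (Feb 29, 1956 is in that span).
May 25, 1956 → Jun 25, 1956: 31 days (May has 31).
Jun 25, 1956 → Jul 2, 1956: 7 days.
Total: 1499 days.

1499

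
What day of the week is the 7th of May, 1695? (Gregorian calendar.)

Doomsday rule: the anchor day for the 1600s is Tuesday. For year 95: 95÷12 = 7 r 11, and 11÷4 = 2, so 7+11+2 = 20.
Tuesday + 20 ≡ Monday — that's 1695's doomsday.
In May the doomsday date is May 9.
May 7 is 2 days before May 9; 2 mod 7 = 2, so Monday − 2 = Saturday.

Saturday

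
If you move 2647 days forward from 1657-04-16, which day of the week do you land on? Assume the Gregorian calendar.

Apr 16, 1657 is a Monday.
2647 mod 7 = 1, so 2647 days after a Monday is Monday + 1 = Tuesday.

Tuesday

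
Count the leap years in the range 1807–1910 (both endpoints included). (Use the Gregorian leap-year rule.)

25

Multiples of 4 in [1807,1910]: 26.
Of those, multiples of 100: 1 (not leap unless ÷400).
Multiples of 400: 0.
Leap years = 26 − 1 + 0 = 25.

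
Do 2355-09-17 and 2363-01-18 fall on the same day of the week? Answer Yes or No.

No

From Sep 17, 2355 to Jan 18, 2363 is 2680 days.
2680 mod 7 = 6, so they are different weekdays.
(Sep 17, 2355 is a Saturday; Jan 18, 2363 is a Friday.)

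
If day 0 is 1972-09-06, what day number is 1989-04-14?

Sep 6, 1972 → Sep 6, 1973: 365 days.
Sep 6, 1973 → Sep 6, 1974: 365 days.
Sep 6, 1974 → Sep 6, 1975: 365 days.
Sep 6, 1975 → Sep 6, 1976: 366 days (Feb 29, 1976 is in that span).
Sep 6, 1976 → Sep 6, 1977: 365 days.
Sep 6, 1977 → Sep 6, 1978: 365 days.
Sep 6, 1978 → Sep 6, 1979: 365 days.
Sep 6, 1979 → Sep 6, 1980: 366 days (Feb 29, 1980 is in that span).
Sep 6, 1980 → Sep 6, 1981: 365 days.
Sep 6, 1981 → Sep 6, 1982: 365 days.
Sep 6, 1982 → Sep 6, 1983: 365 days.
Sep 6, 1983 → Sep 6, 1984: 366 days (Feb 29, 1984 is in that span).
Sep 6, 1984 → Sep 6, 1985: 365 days.
Sep 6, 1985 → Sep 6, 1986: 365 days.
Sep 6, 1986 → Sep 6, 1987: 365 days.
Sep 6, 1987 → Sep 6, 1988: 366 days (Feb 29, 1988 is in that span).
Sep 6, 1988 → Oct 6, 1988: 30 days (September has 30).
Oct 6, 1988 → Nov 6, 1988: 31 days (October has 31).
Nov 6, 1988 → Dec 6, 1988: 30 days (November has 30).
Dec 6, 1988 → Jan 6, 1989: 31 days (December has 31).
Jan 6, 1989 → Feb 6, 1989: 31 days (January has 31).
Feb 6, 1989 → Mar 6, 1989: 28 days (February has 28).
Mar 6, 1989 → Apr 6, 1989: 31 days (March has 31).
Apr 6, 1989 → Apr 14, 1989: 8 days.
Total: 6064 days.

6064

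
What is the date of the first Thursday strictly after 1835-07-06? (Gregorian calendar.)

Jul 6, 1835 is a Monday.
From Monday to the next Thursday is 3 days.
Jul 6, 1835 + 3 = Jul 9, 1835.

July 9, 1835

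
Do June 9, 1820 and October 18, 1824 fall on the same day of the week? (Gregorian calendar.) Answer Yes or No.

From Jun 9, 1820 to Oct 18, 1824 is 1592 days.
1592 mod 7 = 3, so they are different weekdays.
(Jun 9, 1820 is a Friday; Oct 18, 1824 is a Monday.)

No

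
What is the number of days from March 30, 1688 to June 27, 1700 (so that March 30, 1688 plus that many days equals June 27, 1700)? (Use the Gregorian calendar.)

Mar 30, 1688 → Mar 30, 1689: 365 days.
Mar 30, 1689 → Mar 30, 1690: 365 days.
Mar 30, 1690 → Mar 30, 1691: 365 days.
Mar 30, 1691 → Mar 30, 1692: 366 days (Feb 29, 1692 is in that span).
Mar 30, 1692 → Mar 30, 1693: 365 days.
Mar 30, 1693 → Mar 30, 1694: 365 days.
Mar 30, 1694 → Mar 30, 1695: 365 days.
Mar 30, 1695 → Mar 30, 1696: 366 days (Feb 29, 1696 is in that span).
Mar 30, 1696 → Mar 30, 1697: 365 days.
Mar 30, 1697 → Mar 30, 1698: 365 days.
Mar 30, 1698 → Mar 30, 1699: 365 days.
Mar 30, 1699 → Mar 30, 1700: 365 days.
Mar 30, 1700 → Apr 30, 1700: 31 days (March has 31).
Apr 30, 1700 → May 30, 1700: 30 days (April has 30).
May 30, 1700 → Jun 27, 1700: 28 days.
Total: 4471 days.

4471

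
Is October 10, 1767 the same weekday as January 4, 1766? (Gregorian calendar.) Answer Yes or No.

From Jan 4, 1766 to Oct 10, 1767 is 644 days.
644 mod 7 = 0, so they are the same weekday.
(Jan 4, 1766 is a Saturday; Oct 10, 1767 is a Saturday.)

Yes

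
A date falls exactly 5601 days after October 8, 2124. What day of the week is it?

Monday

First find the weekday of Oct 8, 2124. Doomsday rule: the anchor day for the 2100s is Sunday. For year 24: 24÷12 = 2 r 0, and 0÷4 = 0, so 2+0+0 = 2.
Sunday + 2 ≡ Tuesday — that's 2124's doomsday.
In October the doomsday date is Oct 10.
Oct 8 is 2 days before Oct 10; 2 mod 7 = 2, so Tuesday − 2 = Sunday.
5601 mod 7 = 1, so 5601 days after a Sunday is Sunday + 1 = Monday.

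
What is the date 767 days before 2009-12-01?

−365 (one year) → Dec 1, 2008 (402 left).
−366 (one year; includes Feb 29, 2008) → Dec 1, 2007 (36 left).
−1 → Nov 30, 2007 (end of Nov, 30 days; 35 left).
−30 → Oct 31, 2007 (end of Oct, 31 days; 5 left).
−5 → Oct 26, 2007.

October 26, 2007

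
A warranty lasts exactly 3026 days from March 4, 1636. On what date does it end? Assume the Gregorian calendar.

June 16, 1644

+365 (one year) → Mar 4, 1637 (2661 left).
+365 (one year) → Mar 4, 1638 (2296 left).
+365 (one year) → Mar 4, 1639 (1931 left).
+366 (one year; includes Feb 29, 1640) → Mar 4, 1640 (1565 left).
+365 (one year) → Mar 4, 1641 (1200 left).
+365 (one year) → Mar 4, 1642 (835 left).
+365 (one year) → Mar 4, 1643 (470 left).
+366 (one year; includes Feb 29, 1644) → Mar 4, 1644 (104 left).
Mar has 31 days: +28 → Apr 1, 1644 (76 left).
Apr has 30 days: +30 → May 1, 1644 (46 left).
May has 31 days: +31 → Jun 1, 1644 (15 left).
+15 → Jun 16, 1644.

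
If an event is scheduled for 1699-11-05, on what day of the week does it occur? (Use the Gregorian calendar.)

Doomsday rule: the anchor day for the 1600s is Tuesday. For year 99: 99÷12 = 8 r 3, and 3÷4 = 0, so 8+3+0 = 11.
Tuesday + 11 ≡ Saturday — that's 1699's doomsday.
In November the doomsday date is Nov 7.
Nov 5 is 2 days before Nov 7; 2 mod 7 = 2, so Saturday − 2 = Thursday.

Thursday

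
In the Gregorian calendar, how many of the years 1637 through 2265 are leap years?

Multiples of 4 in [1637,2265]: 157.
Of those, multiples of 100: 6 (not leap unless ÷400).
Multiples of 400: 1.
Leap years = 157 − 6 + 1 = 152.

152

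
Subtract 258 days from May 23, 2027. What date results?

−23 → Apr 30, 2027 (end of Apr, 30 days; 235 left).
−30 → Mar 31, 2027 (end of Mar, 31 days; 205 left).
−31 → Feb 28, 2027 (end of Feb, 28 days; 174 left).
−28 → Jan 31, 2027 (end of Jan, 31 days; 146 left).
−31 → Dec 31, 2026 (end of Dec, 31 days; 115 left).
−31 → Nov 30, 2026 (end of Nov, 30 days; 84 left).
−30 → Oct 31, 2026 (end of Oct, 31 days; 54 left).
−31 → Sep 30, 2026 (end of Sep, 30 days; 23 left).
−23 → Sep 7, 2026.

September 7, 2026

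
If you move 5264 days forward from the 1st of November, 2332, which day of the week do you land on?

First find the weekday of Nov 1, 2332. Doomsday rule: the anchor day for the 2300s is Wednesday. For year 32: 32÷12 = 2 r 8, and 8÷4 = 2, so 2+8+2 = 12.
Wednesday + 12 ≡ Monday — that's 2332's doomsday.
In November the doomsday date is Nov 7.
Nov 1 is 6 days before Nov 7; 6 mod 7 = 6, so Monday − 6 = Tuesday.
5264 mod 7 = 0, so 5264 days after a Tuesday is Tuesday + 0 = Tuesday.

Tuesday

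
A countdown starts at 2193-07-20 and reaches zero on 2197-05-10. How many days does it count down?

1390

Jul 20, 2193 → Jul 20, 2194: 365 days.
Jul 20, 2194 → Jul 20, 2195: 365 days.
Jul 20, 2195 → Jul 20, 2196: 366 days (Feb 29, 2196 is in that span).
Jul 20, 2196 → Aug 20, 2196: 31 days (July has 31).
Aug 20, 2196 → Sep 20, 2196: 31 days (August has 31).
Sep 20, 2196 → Oct 20, 2196: 30 days (September has 30).
Oct 20, 2196 → Nov 20, 2196: 31 days (October has 31).
Nov 20, 2196 → Dec 20, 2196: 30 days (November has 30).
Dec 20, 2196 → Jan 20, 2197: 31 days (December has 31).
Jan 20, 2197 → Feb 20, 2197: 31 days (January has 31).
Feb 20, 2197 → Mar 20, 2197: 28 days (February has 28).
Mar 20, 2197 → Apr 20, 2197: 31 days (March has 31).
Apr 20, 2197 → May 10, 2197: 20 days.
Total: 1390 days.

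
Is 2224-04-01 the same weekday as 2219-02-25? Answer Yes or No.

From Feb 25, 2219 to Apr 1, 2224 is 1862 days.
1862 mod 7 = 0, so they are the same weekday.
(Feb 25, 2219 is a Thursday; Apr 1, 2224 is a Thursday.)

Yes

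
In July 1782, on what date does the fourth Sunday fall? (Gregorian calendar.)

July 28, 1782

July 1, 1782 is a Monday.
The first Sunday is therefore July 7 (6 days later).
The fourth Sunday is 7 + 3×7 = July 28.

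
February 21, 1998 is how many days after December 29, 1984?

4802

Dec 29, 1984 → Dec 29, 1985: 365 days.
Dec 29, 1985 → Dec 29, 1986: 365 days.
Dec 29, 1986 → Dec 29, 1987: 365 days.
Dec 29, 1987 → Dec 29, 1988: 366 days (Feb 29, 1988 is in that span).
Dec 29, 1988 → Dec 29, 1989: 365 days.
Dec 29, 1989 → Dec 29, 1990: 365 days.
Dec 29, 1990 → Dec 29, 1991: 365 days.
Dec 29, 1991 → Dec 29, 1992: 366 days (Feb 29, 1992 is in that span).
Dec 29, 1992 → Dec 29, 1993: 365 days.
Dec 29, 1993 → Dec 29, 1994: 365 days.
Dec 29, 1994 → Dec 29, 1995: 365 days.
Dec 29, 1995 → Dec 29, 1996: 366 days (Feb 29, 1996 is in that span).
Dec 29, 1996 → Dec 29, 1997: 365 days.
Dec 29, 1997 → Jan 29, 1998: 31 days (December has 31).
Jan 29, 1998 → Feb 21, 1998: 23 days.
Total: 4802 days.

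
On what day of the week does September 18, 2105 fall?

Friday

Doomsday rule: the anchor day for the 2100s is Sunday. For year 05: 5÷12 = 0 r 5, and 5÷4 = 1, so 0+5+1 = 6.
Sunday + 6 ≡ Saturday — that's 2105's doomsday.
In September the doomsday date is Sep 5.
Sep 18 is 13 days after Sep 5; 13 mod 7 = 6, so Saturday + 6 = Friday.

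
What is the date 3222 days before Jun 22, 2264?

−366 (one year; includes Feb 29, 2264) → Jun 22, 2263 (2856 left).
−365 (one year) → Jun 22, 2262 (2491 left).
−365 (one year) → Jun 22, 2261 (2126 left).
−365 (one year) → Jun 22, 2260 (1761 left).
−366 (one year; includes Feb 29, 2260) → Jun 22, 2259 (1395 left).
−365 (one year) → Jun 22, 2258 (1030 left).
−365 (one year) → Jun 22, 2257 (665 left).
−365 (one year) → Jun 22, 2256 (300 left).
−22 → May 31, 2256 (end of May, 31 days; 278 left).
−31 → Apr 30, 2256 (end of Apr, 30 days; 247 left).
−30 → Mar 31, 2256 (end of Mar, 31 days; 217 left).
−31 → Feb 29, 2256 (end of Feb, 29 days; 186 left).
−29 → Jan 31, 2256 (end of Jan, 31 days; 157 left).
−31 → Dec 31, 2255 (end of Dec, 31 days; 126 left).
−31 → Nov 30, 2255 (end of Nov, 30 days; 95 left).
−30 → Oct 31, 2255 (end of Oct, 31 days; 65 left).
−31 → Sep 30, 2255 (end of Sep, 30 days; 34 left).
−30 → Aug 31, 2255 (end of Aug, 31 days; 4 left).
−4 → Aug 27, 2255.

August 27, 2255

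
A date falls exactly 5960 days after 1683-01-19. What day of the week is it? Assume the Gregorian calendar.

Friday

Jan 19, 1683 is a Tuesday.
5960 mod 7 = 3, so 5960 days after a Tuesday is Tuesday + 3 = Friday.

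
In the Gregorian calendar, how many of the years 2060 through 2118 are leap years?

14

Multiples of 4 in [2060,2118]: 15.
Of those, multiples of 100: 1 (not leap unless ÷400).
Multiples of 400: 0.
Leap years = 15 − 1 + 0 = 14.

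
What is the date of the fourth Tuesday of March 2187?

March 1, 2187 is a Thursday.
The first Tuesday is therefore March 6 (5 days later).
The fourth Tuesday is 6 + 3×7 = March 27.

March 27, 2187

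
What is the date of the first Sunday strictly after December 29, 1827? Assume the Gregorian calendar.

Dec 29, 1827 is a Saturday.
From Saturday to the next Sunday is 1 day.
Dec 29, 1827 + 1 = Dec 30, 1827.

December 30, 1827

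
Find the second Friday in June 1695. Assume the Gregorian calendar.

June 1, 1695 is a Wednesday.
The first Friday is therefore June 3 (2 days later).
The second Friday is 3 + 1×7 = June 10.

June 10, 1695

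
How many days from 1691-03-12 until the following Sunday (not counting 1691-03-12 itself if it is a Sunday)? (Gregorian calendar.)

Mar 12, 1691 is a Monday.
From Monday to the next Sunday is 6 days.

6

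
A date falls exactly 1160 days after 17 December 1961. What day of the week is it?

Friday

Dec 17, 1961 is a Sunday.
1160 mod 7 = 5, so 1160 days after a Sunday is Sunday + 5 = Friday.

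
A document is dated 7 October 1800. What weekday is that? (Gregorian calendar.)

Doomsday rule: the anchor day for the 1800s is Friday. For year 00: 0÷12 = 0 r 0, and 0÷4 = 0, so 0+0+0 = 0.
Friday + 0 ≡ Friday — that's 1800's doomsday.
In October the doomsday date is Oct 10.
Oct 7 is 3 days before Oct 10; 3 mod 7 = 3, so Friday − 3 = Tuesday.

Tuesday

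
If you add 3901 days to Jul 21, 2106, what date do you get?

+365 (one year) → Jul 21, 2107 (3536 left).
+366 (one year; includes Feb 29, 2108) → Jul 21, 2108 (3170 left).
+365 (one year) → Jul 21, 2109 (2805 left).
+365 (one year) → Jul 21, 2110 (2440 left).
+365 (one year) → Jul 21, 2111 (2075 left).
+366 (one year; includes Feb 29, 2112) → Jul 21, 2112 (1709 left).
+365 (one year) → Jul 21, 2113 (1344 left).
+365 (one year) → Jul 21, 2114 (979 left).
+365 (one year) → Jul 21, 2115 (614 left).
+366 (one year; includes Feb 29, 2116) → Jul 21, 2116 (248 left).
Jul has 31 days: +11 → Aug 1, 2116 (237 left).
Aug has 31 days: +31 → Sep 1, 2116 (206 left).
Sep has 30 days: +30 → Oct 1, 2116 (176 left).
Oct has 31 days: +31 → Nov 1, 2116 (145 left).
Nov has 30 days: +30 → Dec 1, 2116 (115 left).
Dec has 31 days: +31 → Jan 1, 2117 (84 left).
Jan has 31 days: +31 → Feb 1, 2117 (53 left).
Feb has 28 days: +28 → Mar 1, 2117 (25 left).
+25 → Mar 26, 2117.

March 26, 2117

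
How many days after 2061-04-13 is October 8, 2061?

Apr 13, 2061 → May 13, 2061: 30 days (April has 30).
May 13, 2061 → Jun 13, 2061: 31 days (May has 31).
Jun 13, 2061 → Jul 13, 2061: 30 days (June has 30).
Jul 13, 2061 → Aug 13, 2061: 31 days (July has 31).
Aug 13, 2061 → Sep 13, 2061: 31 days (August has 31).
Sep 13, 2061 → Oct 8, 2061: 25 days.
Total: 178 days.

178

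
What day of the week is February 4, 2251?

Tuesday

Doomsday rule: the anchor day for the 2200s is Friday. For year 51: 51÷12 = 4 r 3, and 3÷4 = 0, so 4+3+0 = 7.
Friday + 7 ≡ Friday — that's 2251's doomsday.
In February the doomsday date is Feb 28 (2251 is not a leap year).
Feb 4 is 24 days before Feb 28; 24 mod 7 = 3, so Friday − 3 = Tuesday.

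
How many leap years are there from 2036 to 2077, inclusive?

Multiples of 4 in [2036,2077]: 11.
Of those, multiples of 100: 0 (not leap unless ÷400).
Multiples of 400: 0.
Leap years = 11 − 0 + 0 = 11.

11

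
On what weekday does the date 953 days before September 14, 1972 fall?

First find the weekday of Sep 14, 1972. Doomsday rule: the anchor day for the 1900s is Wednesday. For year 72: 72÷12 = 6 r 0, and 0÷4 = 0, so 6+0+0 = 6.
Wednesday + 6 ≡ Tuesday — that's 1972's doomsday.
In September the doomsday date is Sep 5.
Sep 14 is 9 days after Sep 5; 9 mod 7 = 2, so Tuesday + 2 = Thursday.
953 mod 7 = 1, so 953 days before a Thursday is Thursday − 1 = Wednesday.

Wednesday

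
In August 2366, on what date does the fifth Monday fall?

August 29, 2366

August 1, 2366 is a Monday.
The first Monday is therefore August 1 (same day).
The fifth Monday is 1 + 4×7 = August 29.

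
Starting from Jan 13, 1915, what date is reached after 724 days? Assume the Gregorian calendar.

January 6, 1917

+365 (one year) → Jan 13, 1916 (359 left).
Jan has 31 days: +19 → Feb 1, 1916 (340 left).
Feb has 29 days: +29 → Mar 1, 1916 (311 left).
Mar has 31 days: +31 → Apr 1, 1916 (280 left).
Apr has 30 days: +30 → May 1, 1916 (250 left).
May has 31 days: +31 → Jun 1, 1916 (219 left).
Jun has 30 days: +30 → Jul 1, 1916 (189 left).
Jul has 31 days: +31 → Aug 1, 1916 (158 left).
Aug has 31 days: +31 → Sep 1, 1916 (127 left).
Sep has 30 days: +30 → Oct 1, 1916 (97 left).
Oct has 31 days: +31 → Nov 1, 1916 (66 left).
Nov has 30 days: +30 → Dec 1, 1916 (36 left).
Dec has 31 days: +31 → Jan 1, 1917 (5 left).
+5 → Jan 6, 1917.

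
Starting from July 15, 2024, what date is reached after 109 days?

Jul has 31 days: +17 → Aug 1, 2024 (92 left).
Aug has 31 days: +31 → Sep 1, 2024 (61 left).
Sep has 30 days: +30 → Oct 1, 2024 (31 left).
Oct has 31 days: +31 → Nov 1, 2024 (0 left).

November 1, 2024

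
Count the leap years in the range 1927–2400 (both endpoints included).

Multiples of 4 in [1927,2400]: 119.
Of those, multiples of 100: 5 (not leap unless ÷400).
Multiples of 400: 2.
Leap years = 119 − 5 + 2 = 116.

116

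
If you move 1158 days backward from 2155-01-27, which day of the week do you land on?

First find the weekday of Jan 27, 2155. Doomsday rule: the anchor day for the 2100s is Sunday. For year 55: 55÷12 = 4 r 7, and 7÷4 = 1, so 4+7+1 = 12.
Sunday + 12 ≡ Friday — that's 2155's doomsday.
In January the doomsday date is Jan 3 (2155 is not a leap year).
Jan 27 is 24 days after Jan 3; 24 mod 7 = 3, so Friday + 3 = Monday.
1158 mod 7 = 3, so 1158 days before a Monday is Monday − 3 = Friday.

Friday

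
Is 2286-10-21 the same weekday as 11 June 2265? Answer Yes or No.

From Jun 11, 2265 to Oct 21, 2286 is 7802 days.
7802 mod 7 = 4, so they are different weekdays.
(Jun 11, 2265 is a Sunday; Oct 21, 2286 is a Thursday.)

No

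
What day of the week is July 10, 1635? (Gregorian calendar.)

Tuesday

Doomsday rule: the anchor day for the 1600s is Tuesday. For year 35: 35÷12 = 2 r 11, and 11÷4 = 2, so 2+11+2 = 15.
Tuesday + 15 ≡ Wednesday — that's 1635's doomsday.
In July the doomsday date is Jul 11.
Jul 10 is 1 day before Jul 11; 1 mod 7 = 1, so Wednesday − 1 = Tuesday.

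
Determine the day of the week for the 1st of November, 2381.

Doomsday rule: the anchor day for the 2300s is Wednesday. For year 81: 81÷12 = 6 r 9, and 9÷4 = 2, so 6+9+2 = 17.
Wednesday + 17 ≡ Saturday — that's 2381's doomsday.
In November the doomsday date is Nov 7.
Nov 1 is 6 days before Nov 7; 6 mod 7 = 6, so Saturday − 6 = Sunday.

Sunday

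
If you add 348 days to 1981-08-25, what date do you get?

Aug has 31 days: +7 → Sep 1, 1981 (341 left).
Sep has 30 days: +30 → Oct 1, 1981 (311 left).
Oct has 31 days: +31 → Nov 1, 1981 (280 left).
Nov has 30 days: +30 → Dec 1, 1981 (250 left).
Dec has 31 days: +31 → Jan 1, 1982 (219 left).
Jan has 31 days: +31 → Feb 1, 1982 (188 left).
Feb has 28 days: +28 → Mar 1, 1982 (160 left).
Mar has 31 days: +31 → Apr 1, 1982 (129 left).
Apr has 30 days: +30 → May 1, 1982 (99 left).
May has 31 days: +31 → Jun 1, 1982 (68 left).
Jun has 30 days: +30 → Jul 1, 1982 (38 left).
Jul has 31 days: +31 → Aug 1, 1982 (7 left).
+7 → Aug 8, 1982.

August 8, 1982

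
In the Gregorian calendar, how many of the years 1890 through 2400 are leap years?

Multiples of 4 in [1890,2400]: 128.
Of those, multiples of 100: 6 (not leap unless ÷400).
Multiples of 400: 2.
Leap years = 128 − 6 + 2 = 124.

124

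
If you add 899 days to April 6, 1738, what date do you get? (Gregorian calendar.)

+365 (one year) → Apr 6, 1739 (534 left).
+366 (one year; includes Feb 29, 1740) → Apr 6, 1740 (168 left).
Apr has 30 days: +25 → May 1, 1740 (143 left).
May has 31 days: +31 → Jun 1, 1740 (112 left).
Jun has 30 days: +30 → Jul 1, 1740 (82 left).
Jul has 31 days: +31 → Aug 1, 1740 (51 left).
Aug has 31 days: +31 → Sep 1, 1740 (20 left).
+20 → Sep 21, 1740.

September 21, 1740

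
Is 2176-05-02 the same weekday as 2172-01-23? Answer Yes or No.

From Jan 23, 2172 to May 2, 2176 is 1561 days.
1561 mod 7 = 0, so they are the same weekday.
(Jan 23, 2172 is a Thursday; May 2, 2176 is a Thursday.)

Yes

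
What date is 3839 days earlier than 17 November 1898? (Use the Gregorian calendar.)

−365 (one year) → Nov 17, 1897 (3474 left).
−365 (one year) → Nov 17, 1896 (3109 left).
−366 (one year; includes Feb 29, 1896) → Nov 17, 1895 (2743 left).
−365 (one year) → Nov 17, 1894 (2378 left).
−365 (one year) → Nov 17, 1893 (2013 left).
−365 (one year) → Nov 17, 1892 (1648 left).
−366 (one year; includes Feb 29, 1892) → Nov 17, 1891 (1282 left).
−365 (one year) → Nov 17, 1890 (917 left).
−365 (one year) → Nov 17, 1889 (552 left).
−365 (one year) → Nov 17, 1888 (187 left).
−17 → Oct 31, 1888 (end of Oct, 31 days; 170 left).
−31 → Sep 30, 1888 (end of Sep, 30 days; 139 left).
−30 → Aug 31, 1888 (end of Aug, 31 days; 109 left).
−31 → Jul 31, 1888 (end of Jul, 31 days; 78 left).
−31 → Jun 30, 1888 (end of Jun, 30 days; 47 left).
−30 → May 31, 1888 (end of May, 31 days; 17 left).
−17 → May 14, 1888.

May 14, 1888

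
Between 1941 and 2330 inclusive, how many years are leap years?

94

Multiples of 4 in [1941,2330]: 97.
Of those, multiples of 100: 4 (not leap unless ÷400).
Multiples of 400: 1.
Leap years = 97 − 4 + 1 = 94.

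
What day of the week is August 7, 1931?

Doomsday rule: the anchor day for the 1900s is Wednesday. For year 31: 31÷12 = 2 r 7, and 7÷4 = 1, so 2+7+1 = 10.
Wednesday + 10 ≡ Saturday — that's 1931's doomsday.
In August the doomsday date is Aug 8.
Aug 7 is 1 day before Aug 8; 1 mod 7 = 1, so Saturday − 1 = Friday.

Friday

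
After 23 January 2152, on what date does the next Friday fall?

January 28, 2152

Jan 23, 2152 is a Sunday.
From Sunday to the next Friday is 5 days.
Jan 23, 2152 + 5 = Jan 28, 2152.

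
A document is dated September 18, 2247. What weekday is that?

Doomsday rule: the anchor day for the 2200s is Friday. For year 47: 47÷12 = 3 r 11, and 11÷4 = 2, so 3+11+2 = 16.
Friday + 16 ≡ Sunday — that's 2247's doomsday.
In September the doomsday date is Sep 5.
Sep 18 is 13 days after Sep 5; 13 mod 7 = 6, so Sunday + 6 = Saturday.

Saturday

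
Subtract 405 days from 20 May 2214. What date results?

April 10, 2213

−365 (one year) → May 20, 2213 (40 left).
−20 → Apr 30, 2213 (end of Apr, 30 days; 20 left).
−20 → Apr 10, 2213.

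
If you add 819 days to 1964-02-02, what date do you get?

+366 (one year; includes Feb 29, 1964) → Feb 2, 1965 (453 left).
+365 (one year) → Feb 2, 1966 (88 left).
Feb has 28 days: +27 → Mar 1, 1966 (61 left).
Mar has 31 days: +31 → Apr 1, 1966 (30 left).
Apr has 30 days: +30 → May 1, 1966 (0 left).

May 1, 1966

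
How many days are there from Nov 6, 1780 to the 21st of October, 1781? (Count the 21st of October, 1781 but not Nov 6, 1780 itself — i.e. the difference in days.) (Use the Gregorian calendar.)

Nov 6, 1780 → Dec 6, 1780: 30 days (November has 30).
Dec 6, 1780 → Jan 6, 1781: 31 days (December has 31).
Jan 6, 1781 → Feb 6, 1781: 31 days (January has 31).
Feb 6, 1781 → Mar 6, 1781: 28 days (February has 28).
Mar 6, 1781 → Apr 6, 1781: 31 days (March has 31).
Apr 6, 1781 → May 6, 1781: 30 days (April has 30).
May 6, 1781 → Jun 6, 1781: 31 days (May has 31).
Jun 6, 1781 → Jul 6, 1781: 30 days (June has 30).
Jul 6, 1781 → Aug 6, 1781: 31 days (July has 31).
Aug 6, 1781 → Sep 6, 1781: 31 days (August has 31).
Sep 6, 1781 → Oct 6, 1781: 30 days (September has 30).
Oct 6, 1781 → Oct 21, 1781: 15 days.
Total: 349 days.

349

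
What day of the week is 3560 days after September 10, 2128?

First find the weekday of Sep 10, 2128. Doomsday rule: the anchor day for the 2100s is Sunday. For year 28: 28÷12 = 2 r 4, and 4÷4 = 1, so 2+4+1 = 7.
Sunday + 7 ≡ Sunday — that's 2128's doomsday.
In September the doomsday date is Sep 5.
Sep 10 is 5 days after Sep 5; 5 mod 7 = 5, so Sunday + 5 = Friday.
3560 mod 7 = 4, so 3560 days after a Friday is Friday + 4 = Tuesday.

Tuesday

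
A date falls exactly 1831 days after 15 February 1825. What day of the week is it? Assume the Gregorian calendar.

First find the weekday of Feb 15, 1825. Doomsday rule: the anchor day for the 1800s is Friday. For year 25: 25÷12 = 2 r 1, and 1÷4 = 0, so 2+1+0 = 3.
Friday + 3 ≡ Monday — that's 1825's doomsday.
In February the doomsday date is Feb 28 (1825 is not a leap year).
Feb 15 is 13 days before Feb 28; 13 mod 7 = 6, so Monday − 6 = Tuesday.
1831 mod 7 = 4, so 1831 days after a Tuesday is Tuesday + 4 = Saturday.

Saturday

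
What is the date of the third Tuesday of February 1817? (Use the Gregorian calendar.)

February 18, 1817

February 1, 1817 is a Saturday.
The first Tuesday is therefore February 4 (3 days later).
The third Tuesday is 4 + 2×7 = February 18.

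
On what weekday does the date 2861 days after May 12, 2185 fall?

First find the weekday of May 12, 2185. Doomsday rule: the anchor day for the 2100s is Sunday. For year 85: 85÷12 = 7 r 1, and 1÷4 = 0, so 7+1+0 = 8.
Sunday + 8 ≡ Monday — that's 2185's doomsday.
In May the doomsday date is May 9.
May 12 is 3 days after May 9; 3 mod 7 = 3, so Monday + 3 = Thursday.
2861 mod 7 = 5, so 2861 days after a Thursday is Thursday + 5 = Tuesday.

Tuesday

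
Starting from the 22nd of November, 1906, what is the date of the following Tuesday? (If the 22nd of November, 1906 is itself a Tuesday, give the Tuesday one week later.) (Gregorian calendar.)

Nov 22, 1906 is a Thursday.
From Thursday to the next Tuesday is 5 days.
Nov 22, 1906 + 5 = Nov 27, 1906.

November 27, 1906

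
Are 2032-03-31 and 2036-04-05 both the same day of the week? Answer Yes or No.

No

From Mar 31, 2032 to Apr 5, 2036 is 1466 days.
1466 mod 7 = 3, so they are different weekdays.
(Mar 31, 2032 is a Wednesday; Apr 5, 2036 is a Saturday.)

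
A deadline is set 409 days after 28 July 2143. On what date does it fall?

September 9, 2144

+366 (one year; includes Feb 29, 2144) → Jul 28, 2144 (43 left).
Jul has 31 days: +4 → Aug 1, 2144 (39 left).
Aug has 31 days: +31 → Sep 1, 2144 (8 left).
+8 → Sep 9, 2144.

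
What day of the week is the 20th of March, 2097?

Wednesday

January 1, 2097 is a Tuesday.
Jan 1, 2097 → Feb 1, 2097: 31 days (January has 31).
Feb 1, 2097 → Mar 1, 2097: 28 days (February has 28).
Mar 1, 2097 → Mar 20, 2097: 19 days.
Total: 78 days.
78 mod 7 = 1, so Tuesday + 1 = Wednesday.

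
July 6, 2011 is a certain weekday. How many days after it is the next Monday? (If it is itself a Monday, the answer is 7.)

5

Jul 6, 2011 is a Wednesday.
From Wednesday to the next Monday is 5 days.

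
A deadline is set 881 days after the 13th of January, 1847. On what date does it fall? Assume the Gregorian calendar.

June 12, 1849

+365 (one year) → Jan 13, 1848 (516 left).
+366 (one year; includes Feb 29, 1848) → Jan 13, 1849 (150 left).
Jan has 31 days: +19 → Feb 1, 1849 (131 left).
Feb has 28 days: +28 → Mar 1, 1849 (103 left).
Mar has 31 days: +31 → Apr 1, 1849 (72 left).
Apr has 30 days: +30 → May 1, 1849 (42 left).
May has 31 days: +31 → Jun 1, 1849 (11 left).
+11 → Jun 12, 1849.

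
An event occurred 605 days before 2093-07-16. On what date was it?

−365 (one year) → Jul 16, 2092 (240 left).
−16 → Jun 30, 2092 (end of Jun, 30 days; 224 left).
−30 → May 31, 2092 (end of May, 31 days; 194 left).
−31 → Apr 30, 2092 (end of Apr, 30 days; 163 left).
−30 → Mar 31, 2092 (end of Mar, 31 days; 133 left).
−31 → Feb 29, 2092 (end of Feb, 29 days; 102 left).
−29 → Jan 31, 2092 (end of Jan, 31 days; 73 left).
−31 → Dec 31, 2091 (end of Dec, 31 days; 42 left).
−31 → Nov 30, 2091 (end of Nov, 30 days; 11 left).
−11 → Nov 19, 2091.

November 19, 2091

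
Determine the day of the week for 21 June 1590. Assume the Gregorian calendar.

Doomsday rule: the anchor day for the 1500s is Wednesday. For year 90: 90÷12 = 7 r 6, and 6÷4 = 1, so 7+6+1 = 14.
Wednesday + 14 ≡ Wednesday — that's 1590's doomsday.
In June the doomsday date is Jun 6.
Jun 21 is 15 days after Jun 6; 15 mod 7 = 1, so Wednesday + 1 = Thursday.

Thursday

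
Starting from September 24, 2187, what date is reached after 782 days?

+366 (one year; includes Feb 29, 2188) → Sep 24, 2188 (416 left).
+365 (one year) → Sep 24, 2189 (51 left).
Sep has 30 days: +7 → Oct 1, 2189 (44 left).
Oct has 31 days: +31 → Nov 1, 2189 (13 left).
+13 → Nov 14, 2189.

November 14, 2189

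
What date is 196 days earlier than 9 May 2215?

−9 → Apr 30, 2215 (end of Apr, 30 days; 187 left).
−30 → Mar 31, 2215 (end of Mar, 31 days; 157 left).
−31 → Feb 28, 2215 (end of Feb, 28 days; 126 left).
−28 → Jan 31, 2215 (end of Jan, 31 days; 98 left).
−31 → Dec 31, 2214 (end of Dec, 31 days; 67 left).
−31 → Nov 30, 2214 (end of Nov, 30 days; 36 left).
−30 → Oct 31, 2214 (end of Oct, 31 days; 6 left).
−6 → Oct 25, 2214.

October 25, 2214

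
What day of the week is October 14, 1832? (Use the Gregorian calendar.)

Doomsday rule: the anchor day for the 1800s is Friday. For year 32: 32÷12 = 2 r 8, and 8÷4 = 2, so 2+8+2 = 12.
Friday + 12 ≡ Wednesday — that's 1832's doomsday.
In October the doomsday date is Oct 10.
Oct 14 is 4 days after Oct 10; 4 mod 7 = 4, so Wednesday + 4 = Sunday.

Sunday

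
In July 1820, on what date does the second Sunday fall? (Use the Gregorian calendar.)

July 1, 1820 is a Saturday.
The first Sunday is therefore July 2 (1 days later).
The second Sunday is 2 + 1×7 = July 9.

July 9, 1820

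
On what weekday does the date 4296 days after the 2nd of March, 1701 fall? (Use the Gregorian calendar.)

Monday

First find the weekday of Mar 2, 1701. Doomsday rule: the anchor day for the 1700s is Sunday. For year 01: 1÷12 = 0 r 1, and 1÷4 = 0, so 0+1+0 = 1.
Sunday + 1 ≡ Monday — that's 1701's doomsday.
In March the doomsday date is Mar 14.
Mar 2 is 12 days before Mar 14; 12 mod 7 = 5, so Monday − 5 = Wednesday.
4296 mod 7 = 5, so 4296 days after a Wednesday is Wednesday + 5 = Monday.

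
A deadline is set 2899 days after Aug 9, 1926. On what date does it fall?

July 17, 1934

+365 (one year) → Aug 9, 1927 (2534 left).
+366 (one year; includes Feb 29, 1928) → Aug 9, 1928 (2168 left).
+365 (one year) → Aug 9, 1929 (1803 left).
+365 (one year) → Aug 9, 1930 (1438 left).
+365 (one year) → Aug 9, 1931 (1073 left).
+366 (one year; includes Feb 29, 1932) → Aug 9, 1932 (707 left).
+365 (one year) → Aug 9, 1933 (342 left).
Aug has 31 days: +23 → Sep 1, 1933 (319 left).
Sep has 30 days: +30 → Oct 1, 1933 (289 left).
Oct has 31 days: +31 → Nov 1, 1933 (258 left).
Nov has 30 days: +30 → Dec 1, 1933 (228 left).
Dec has 31 days: +31 → Jan 1, 1934 (197 left).
Jan has 31 days: +31 → Feb 1, 1934 (166 left).
Feb has 28 days: +28 → Mar 1, 1934 (138 left).
Mar has 31 days: +31 → Apr 1, 1934 (107 left).
Apr has 30 days: +30 → May 1, 1934 (77 left).
May has 31 days: +31 → Jun 1, 1934 (46 left).
Jun has 30 days: +30 → Jul 1, 1934 (16 left).
+16 → Jul 17, 1934.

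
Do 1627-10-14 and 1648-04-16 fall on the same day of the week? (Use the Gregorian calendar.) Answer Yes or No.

From Oct 14, 1627 to Apr 16, 1648 is 7490 days.
7490 mod 7 = 0, so they are the same weekday.
(Oct 14, 1627 is a Thursday; Apr 16, 1648 is a Thursday.)

Yes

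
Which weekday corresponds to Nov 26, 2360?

Saturday

Doomsday rule: the anchor day for the 2300s is Wednesday. For year 60: 60÷12 = 5 r 0, and 0÷4 = 0, so 5+0+0 = 5.
Wednesday + 5 ≡ Monday — that's 2360's doomsday.
In November the doomsday date is Nov 7.
Nov 26 is 19 days after Nov 7; 19 mod 7 = 5, so Monday + 5 = Saturday.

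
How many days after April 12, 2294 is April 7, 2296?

Apr 12, 2294 → Apr 12, 2295: 365 days.
Apr 12, 2295 → May 12, 2295: 30 days (April has 30).
May 12, 2295 → Jun 12, 2295: 31 days (May has 31).
Jun 12, 2295 → Jul 12, 2295: 30 days (June has 30).
Jul 12, 2295 → Aug 12, 2295: 31 days (July has 31).
Aug 12, 2295 → Sep 12, 2295: 31 days (August has 31).
Sep 12, 2295 → Oct 12, 2295: 30 days (September has 30).
Oct 12, 2295 → Nov 12, 2295: 31 days (October has 31).
Nov 12, 2295 → Dec 12, 2295: 30 days (November has 30).
Dec 12, 2295 → Jan 12, 2296: 31 days (December has 31).
Jan 12, 2296 → Feb 12, 2296: 31 days (January has 31).
Feb 12, 2296 → Mar 12, 2296: 29 days (February has 29).
Mar 12, 2296 → Apr 7, 2296: 26 days.
Total: 726 days.

726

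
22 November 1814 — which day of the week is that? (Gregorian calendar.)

January 1, 1814 is a Saturday.
Jan 1, 1814 → Feb 1, 1814: 31 days (January has 31).
Feb 1, 1814 → Mar 1, 1814: 28 days (February has 28).
Mar 1, 1814 → Apr 1, 1814: 31 days (March has 31).
Apr 1, 1814 → May 1, 1814: 30 days (April has 30).
May 1, 1814 → Jun 1, 1814: 31 days (May has 31).
Jun 1, 1814 → Jul 1, 1814: 30 days (June has 30).
Jul 1, 1814 → Aug 1, 1814: 31 days (July has 31).
Aug 1, 1814 → Sep 1, 1814: 31 days (August has 31).
Sep 1, 1814 → Oct 1, 1814: 30 days (September has 30).
Oct 1, 1814 → Nov 1, 1814: 31 days (October has 31).
Nov 1, 1814 → Nov 22, 1814: 21 days.
Total: 325 days.
325 mod 7 = 3, so Saturday + 3 = Tuesday.

Tuesday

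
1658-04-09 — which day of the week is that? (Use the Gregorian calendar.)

Tuesday

Doomsday rule: the anchor day for the 1600s is Tuesday. For year 58: 58÷12 = 4 r 10, and 10÷4 = 2, so 4+10+2 = 16.
Tuesday + 16 ≡ Thursday — that's 1658's doomsday.
In April the doomsday date is Apr 4.
Apr 9 is 5 days after Apr 4; 5 mod 7 = 5, so Thursday + 5 = Tuesday.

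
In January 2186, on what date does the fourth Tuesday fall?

January 24, 2186

January 1, 2186 is a Sunday.
The first Tuesday is therefore January 3 (2 days later).
The fourth Tuesday is 3 + 3×7 = January 24.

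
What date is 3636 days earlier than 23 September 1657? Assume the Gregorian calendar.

October 10, 1647

−365 (one year) → Sep 23, 1656 (3271 left).
−366 (one year; includes Feb 29, 1656) → Sep 23, 1655 (2905 left).
−365 (one year) → Sep 23, 1654 (2540 left).
−365 (one year) → Sep 23, 1653 (2175 left).
−365 (one year) → Sep 23, 1652 (1810 left).
−366 (one year; includes Feb 29, 1652) → Sep 23, 1651 (1444 left).
−365 (one year) → Sep 23, 1650 (1079 left).
−365 (one year) → Sep 23, 1649 (714 left).
−365 (one year) → Sep 23, 1648 (349 left).
−23 → Aug 31, 1648 (end of Aug, 31 days; 326 left).
−31 → Jul 31, 1648 (end of Jul, 31 days; 295 left).
−31 → Jun 30, 1648 (end of Jun, 30 days; 264 left).
−30 → May 31, 1648 (end of May, 31 days; 234 left).
−31 → Apr 30, 1648 (end of Apr, 30 days; 203 left).
−30 → Mar 31, 1648 (end of Mar, 31 days; 173 left).
−31 → Feb 29, 1648 (end of Feb, 29 days; 142 left).
−29 → Jan 31, 1648 (end of Jan, 31 days; 113 left).
−31 → Dec 31, 1647 (end of Dec, 31 days; 82 left).
−31 → Nov 30, 1647 (end of Nov, 30 days; 51 left).
−30 → Oct 31, 1647 (end of Oct, 31 days; 21 left).
−21 → Oct 10, 1647.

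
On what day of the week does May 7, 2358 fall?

Doomsday rule: the anchor day for the 2300s is Wednesday. For year 58: 58÷12 = 4 r 10, and 10÷4 = 2, so 4+10+2 = 16.
Wednesday + 16 ≡ Friday — that's 2358's doomsday.
In May the doomsday date is May 9.
May 7 is 2 days before May 9; 2 mod 7 = 2, so Friday − 2 = Wednesday.

Wednesday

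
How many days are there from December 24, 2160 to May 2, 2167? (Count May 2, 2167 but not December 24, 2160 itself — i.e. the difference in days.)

2320

Dec 24, 2160 → Dec 24, 2161: 365 days.
Dec 24, 2161 → Dec 24, 2162: 365 days.
Dec 24, 2162 → Dec 24, 2163: 365 days.
Dec 24, 2163 → Dec 24, 2164: 366 days (Feb 29, 2164 is in that span).
Dec 24, 2164 → Dec 24, 2165: 365 days.
Dec 24, 2165 → Dec 24, 2166: 365 days.
Dec 24, 2166 → Jan 24, 2167: 31 days (December has 31).
Jan 24, 2167 → Feb 24, 2167: 31 days (January has 31).
Feb 24, 2167 → Mar 24, 2167: 28 days (February has 28).
Mar 24, 2167 → Apr 24, 2167: 31 days (March has 31).
Apr 24, 2167 → May 2, 2167: 8 days.
Total: 2320 days.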